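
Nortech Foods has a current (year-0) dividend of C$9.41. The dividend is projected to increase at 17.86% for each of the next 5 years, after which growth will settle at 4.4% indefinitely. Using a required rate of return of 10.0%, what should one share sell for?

Two-stage DDM. Project D₁…D_5 at 0.1786, terminal growth 0.044, discount at r = 0.1.
D_1 = 11.0906
D_2 = 13.0714
D_3 = 15.4060
D_4 = 18.1575
D_5 = 21.4004
Terminal value at t=5: TV = D_6/(r−g) = 22.3420/(0.1−0.044) = 398.9645
P₀ = 11.0906/(1+0.1)^1 + 13.0714/(1+0.1)^2 + 15.4060/(1+0.1)^3 + 18.1575/(1+0.1)^4 + 21.4004/(1+0.1)^5 + 398.9645/(1+0.1)^5 = 305.8753

C$305.88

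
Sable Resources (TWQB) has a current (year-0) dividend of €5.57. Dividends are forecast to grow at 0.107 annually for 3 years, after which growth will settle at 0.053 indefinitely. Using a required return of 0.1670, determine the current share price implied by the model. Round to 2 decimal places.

Two-stage DDM. Project D₁…D_3 at 0.107, terminal growth 0.053, discount at r = 0.167.
D_1 = 6.1660
D_2 = 6.8258
D_3 = 7.5561
Terminal value at t=3: TV = D_4/(r−g) = 7.9566/(0.167−0.053) = 69.7946
P₀ = 6.1660/(1+0.167)^1 + 6.8258/(1+0.167)^2 + 7.5561/(1+0.167)^3 + 69.7946/(1+0.167)^3 = 58.9645

€58.96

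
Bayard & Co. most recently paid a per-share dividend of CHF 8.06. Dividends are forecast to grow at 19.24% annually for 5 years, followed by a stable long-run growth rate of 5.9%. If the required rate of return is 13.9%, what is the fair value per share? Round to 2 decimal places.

Two-stage DDM. Project D₁…D_5 at 0.1924, terminal growth 0.059, discount at r = 0.139.
D_1 = 9.6107
D_2 = 11.4599
D_3 = 13.6647
D_4 = 16.2938
D_5 = 19.4288
Terminal value at t=5: TV = D_6/(r−g) = 20.5750/(0.139−0.059) = 257.1881
P₀ = 9.6107/(1+0.139)^1 + 11.4599/(1+0.139)^2 + 13.6647/(1+0.139)^3 + 16.2938/(1+0.139)^4 + 19.4288/(1+0.139)^5 + 257.1881/(1+0.139)^5 = 180.4980

CHF 180.50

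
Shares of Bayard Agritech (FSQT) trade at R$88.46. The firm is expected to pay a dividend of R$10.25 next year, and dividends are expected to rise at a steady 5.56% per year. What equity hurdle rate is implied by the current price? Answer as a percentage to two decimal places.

17.15%

Rearranging the constant-growth DDM: r = D₁/P₀ + g.
r = 10.2500 / 88.46 + 0.0556 = 0.11587 + 0.0556 = 0.17147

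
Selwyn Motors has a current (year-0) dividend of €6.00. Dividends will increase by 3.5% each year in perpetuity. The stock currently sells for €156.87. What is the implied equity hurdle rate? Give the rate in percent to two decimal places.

7.46%

Rearranging the constant-growth DDM: r = D₁/P₀ + g.
D₁ = 6.00 × (1 + 0.035) = 6.2100.
r = 6.2100 / 156.87 + 0.035 = 0.03959 + 0.035 = 0.07459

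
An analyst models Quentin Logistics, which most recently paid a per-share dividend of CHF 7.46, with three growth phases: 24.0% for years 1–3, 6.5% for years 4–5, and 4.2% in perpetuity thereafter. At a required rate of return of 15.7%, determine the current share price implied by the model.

Three-stage DDM. Project D₁…D_5; terminal Gordon value at t=5 with g = 0.042; discount at r = 0.157.
D_1 = 9.2504
D_2 = 11.4705
D_3 = 14.2234
D_4 = 15.1479
D_5 = 16.1326
TV_5 = 16.8101/(0.157−0.042) = 146.1750
P₀ = Σ Dₜ/(1+r)ᵗ + TV_5/(1+r)^5 = 112.4842

CHF 112.48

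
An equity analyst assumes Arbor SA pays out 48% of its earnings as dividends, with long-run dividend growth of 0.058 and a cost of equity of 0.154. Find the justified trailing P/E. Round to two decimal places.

Justified trailing P/E = b(1+g)/(r−g) = 0.48×(1+0.058)/(0.154−0.058) = 5.2900

5.29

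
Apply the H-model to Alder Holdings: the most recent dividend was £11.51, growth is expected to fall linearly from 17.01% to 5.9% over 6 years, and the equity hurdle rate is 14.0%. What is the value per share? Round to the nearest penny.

£197.84

H-model: P₀ = D₀[(1+g_L) + H(g_S−g_L)]/(r−g_L), with H = 6/2 = 3.
P₀ = 11.51 × [(1+0.059) + 3×(0.1701−0.059)] / (0.14−0.059)
   = 11.51 × 1.3923 / 0.081 = 197.8441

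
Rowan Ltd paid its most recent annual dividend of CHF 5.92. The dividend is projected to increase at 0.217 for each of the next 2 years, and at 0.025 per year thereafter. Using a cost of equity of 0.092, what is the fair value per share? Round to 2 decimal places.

Two-stage DDM. Project D₁…D_2 at 0.217, terminal growth 0.025, discount at r = 0.092.
D_1 = 7.2046
D_2 = 8.7680
Terminal value at t=2: TV = D_3/(r−g) = 8.9872/(0.092−0.025) = 134.1380
P₀ = 7.2046/(1+0.092)^1 + 8.7680/(1+0.092)^2 + 134.1380/(1+0.092)^2 = 126.4387

CHF 126.44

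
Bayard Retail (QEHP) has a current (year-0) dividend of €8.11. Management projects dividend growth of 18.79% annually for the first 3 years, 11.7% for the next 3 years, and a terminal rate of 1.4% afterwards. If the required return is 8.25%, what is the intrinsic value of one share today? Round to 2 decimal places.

€237.93

Three-stage DDM. Project D₁…D_6; terminal Gordon value at t=6 with g = 0.014; discount at r = 0.0825.
D_1 = 9.6339
D_2 = 11.4441
D_3 = 13.5944
D_4 = 15.1850
D_5 = 16.9616
D_6 = 18.9461
TV_6 = 19.2114/(0.0825−0.014) = 280.4577
P₀ = Σ Dₜ/(1+r)ᵗ + TV_6/(1+r)^6 = 237.9285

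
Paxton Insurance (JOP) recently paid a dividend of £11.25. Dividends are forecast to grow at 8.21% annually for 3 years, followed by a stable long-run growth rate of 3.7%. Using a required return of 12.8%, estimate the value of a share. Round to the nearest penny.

Two-stage DDM. Project D₁…D_3 at 0.0821, terminal growth 0.037, discount at r = 0.128.
D_1 = 12.1736
D_2 = 13.1731
D_3 = 14.2546
Terminal value at t=3: TV = D_4/(r−g) = 14.7820/(0.128−0.037) = 162.4397
P₀ = 12.1736/(1+0.128)^1 + 13.1731/(1+0.128)^2 + 14.2546/(1+0.128)^3 + 162.4397/(1+0.128)^3 = 144.2558

£144.26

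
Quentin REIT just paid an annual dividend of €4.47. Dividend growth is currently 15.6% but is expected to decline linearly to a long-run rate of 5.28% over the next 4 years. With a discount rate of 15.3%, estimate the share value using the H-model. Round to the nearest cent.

H-model: P₀ = D₀[(1+g_L) + H(g_S−g_L)]/(r−g_L), with H = 4/2 = 2.
P₀ = 4.47 × [(1+0.0528) + 2×(0.156−0.0528)] / (0.153−0.0528)
   = 4.47 × 1.2592 / 0.1002 = 56.1739

€56.17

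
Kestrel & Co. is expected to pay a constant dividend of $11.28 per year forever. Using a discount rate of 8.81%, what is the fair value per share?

$128.04

Zero-growth DDM (perpetuity): P₀ = D/r = 11.28 / 0.0881 = 128.0363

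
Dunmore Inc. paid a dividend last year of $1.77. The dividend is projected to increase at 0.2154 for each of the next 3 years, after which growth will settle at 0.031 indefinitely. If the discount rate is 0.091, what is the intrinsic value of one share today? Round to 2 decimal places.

$48.67

Two-stage DDM. Project D₁…D_3 at 0.2154, terminal growth 0.031, discount at r = 0.091.
D_1 = 2.1513
D_2 = 2.6146
D_3 = 3.1778
Terminal value at t=3: TV = D_4/(r−g) = 3.2763/(0.091−0.031) = 54.6058
P₀ = 2.1513/(1+0.091)^1 + 2.6146/(1+0.091)^2 + 3.1778/(1+0.091)^3 + 54.6058/(1+0.091)^3 = 48.6654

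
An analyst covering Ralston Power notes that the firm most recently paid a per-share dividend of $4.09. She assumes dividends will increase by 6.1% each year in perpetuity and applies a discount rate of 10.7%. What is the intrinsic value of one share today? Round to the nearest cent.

Gordon growth model: P₀ = D₁/(r − g). D₁ = 4.09 × (1 + 0.061) = 4.3395.
P₀ = 4.3395 / (0.107 − 0.061) = 4.3395 / 0.046 = 94.3367

$94.34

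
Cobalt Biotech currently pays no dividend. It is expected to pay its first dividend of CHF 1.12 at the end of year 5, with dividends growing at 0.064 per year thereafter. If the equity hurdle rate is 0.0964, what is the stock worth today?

CHF 23.92

Deferred-dividend DDM. At t=4 the remaining stream is a growing perpetuity with first payment D_5 = 1.12.
V_4 = D_5/(r−g) = 1.12/(0.0964−0.064) = 34.5679
P₀ = V_4/(1+r)^4 = 34.5679/(1+0.0964)^4 = 23.9220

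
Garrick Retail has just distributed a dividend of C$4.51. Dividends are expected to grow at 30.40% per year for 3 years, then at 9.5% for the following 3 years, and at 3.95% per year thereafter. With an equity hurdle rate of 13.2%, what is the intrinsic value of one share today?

Three-stage DDM. Project D₁…D_6; terminal Gordon value at t=6 with g = 0.0395; discount at r = 0.132.
D_1 = 5.8810
D_2 = 7.6689
D_3 = 10.0002
D_4 = 10.9502
D_5 = 11.9905
D_6 = 13.1296
TV_6 = 13.6482/(0.132−0.0395) = 147.5484
P₀ = Σ Dₜ/(1+r)ᵗ + TV_6/(1+r)^6 = 107.5553

C$107.56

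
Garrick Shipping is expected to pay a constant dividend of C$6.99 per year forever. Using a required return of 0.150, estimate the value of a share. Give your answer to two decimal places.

Zero-growth DDM (perpetuity): P₀ = D/r = 6.99 / 0.15 = 46.6000

C$46.60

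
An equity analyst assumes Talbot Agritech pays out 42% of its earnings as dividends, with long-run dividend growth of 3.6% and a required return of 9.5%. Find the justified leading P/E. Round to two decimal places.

Justified leading P/E = b/(r−g) = 0.42/(0.095−0.036) = 7.1186

7.12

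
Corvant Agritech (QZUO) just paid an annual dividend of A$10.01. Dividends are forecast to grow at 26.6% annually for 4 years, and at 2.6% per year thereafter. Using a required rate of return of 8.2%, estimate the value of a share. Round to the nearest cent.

A$403.94

Two-stage DDM. Project D₁…D_4 at 0.266, terminal growth 0.026, discount at r = 0.082.
D_1 = 12.6727
D_2 = 16.0436
D_3 = 20.3112
D_4 = 25.7140
Terminal value at t=4: TV = D_5/(r−g) = 26.3825/(0.082−0.026) = 471.1164
P₀ = 12.6727/(1+0.082)^1 + 16.0436/(1+0.082)^2 + 20.3112/(1+0.082)^3 + 25.7140/(1+0.082)^4 + 471.1164/(1+0.082)^4 = 403.9432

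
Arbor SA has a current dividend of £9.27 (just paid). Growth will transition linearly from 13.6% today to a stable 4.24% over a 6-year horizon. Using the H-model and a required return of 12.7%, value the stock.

H-model: P₀ = D₀[(1+g_L) + H(g_S−g_L)]/(r−g_L), with H = 6/2 = 3.
P₀ = 9.27 × [(1+0.0424) + 3×(0.136−0.0424)] / (0.127−0.0424)
   = 9.27 × 1.3232 / 0.0846 = 144.9889

£144.99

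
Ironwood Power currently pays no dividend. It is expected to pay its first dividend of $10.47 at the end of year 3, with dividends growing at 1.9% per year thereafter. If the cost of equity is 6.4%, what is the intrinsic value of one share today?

Deferred-dividend DDM. At t=2 the remaining stream is a growing perpetuity with first payment D_3 = 10.47.
V_2 = D_3/(r−g) = 10.47/(0.064−0.019) = 232.6667
P₀ = V_2/(1+r)^2 = 232.6667/(1+0.064)^2 = 205.5185

$205.52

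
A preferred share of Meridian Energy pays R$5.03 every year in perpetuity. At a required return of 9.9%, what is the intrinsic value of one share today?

R$50.81

Zero-growth DDM (perpetuity): P₀ = D/r = 5.03 / 0.099 = 50.8081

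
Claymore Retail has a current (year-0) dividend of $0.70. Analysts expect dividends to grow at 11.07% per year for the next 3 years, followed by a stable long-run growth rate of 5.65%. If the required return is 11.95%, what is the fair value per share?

Two-stage DDM. Project D₁…D_3 at 0.1107, terminal growth 0.0565, discount at r = 0.1195.
D_1 = 0.7775
D_2 = 0.8636
D_3 = 0.9592
Terminal value at t=3: TV = D_4/(r−g) = 1.0133/(0.1195−0.0565) = 16.0849
P₀ = 0.7775/(1+0.1195)^1 + 0.8636/(1+0.1195)^2 + 0.9592/(1+0.1195)^3 + 16.0849/(1+0.1195)^3 = 13.5314

$13.53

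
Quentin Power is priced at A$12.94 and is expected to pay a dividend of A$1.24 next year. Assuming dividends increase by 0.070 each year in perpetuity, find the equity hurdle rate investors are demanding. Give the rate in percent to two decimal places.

Rearranging the constant-growth DDM: r = D₁/P₀ + g.
r = 1.2400 / 12.94 + 0.07 = 0.09583 + 0.07 = 0.16583

16.58%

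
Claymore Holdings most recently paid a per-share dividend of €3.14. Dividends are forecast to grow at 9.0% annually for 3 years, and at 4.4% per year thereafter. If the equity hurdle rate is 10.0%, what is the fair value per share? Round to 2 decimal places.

Two-stage DDM. Project D₁…D_3 at 0.09, terminal growth 0.044, discount at r = 0.1.
D_1 = 3.4226
D_2 = 3.7306
D_3 = 4.0664
Terminal value at t=3: TV = D_4/(r−g) = 4.2453/(0.1−0.044) = 75.8091
P₀ = 3.4226/(1+0.1)^1 + 3.7306/(1+0.1)^2 + 4.0664/(1+0.1)^3 + 75.8091/(1+0.1)^3 = 66.2063

€66.21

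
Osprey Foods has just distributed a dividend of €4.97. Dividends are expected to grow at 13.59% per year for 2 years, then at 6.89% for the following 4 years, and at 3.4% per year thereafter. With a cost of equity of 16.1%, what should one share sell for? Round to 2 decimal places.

Three-stage DDM. Project D₁…D_6; terminal Gordon value at t=6 with g = 0.034; discount at r = 0.161.
D_1 = 5.6454
D_2 = 6.4126
D_3 = 6.8545
D_4 = 7.3267
D_5 = 7.8316
D_6 = 8.3711
TV_6 = 8.6558/(0.161−0.034) = 68.1556
P₀ = Σ Dₜ/(1+r)ᵗ + TV_6/(1+r)^6 = 52.9931

€52.99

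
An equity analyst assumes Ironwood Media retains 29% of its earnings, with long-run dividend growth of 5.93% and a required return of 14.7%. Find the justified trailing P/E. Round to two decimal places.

8.58

Payout ratio b = 1 − 0.29 = 0.71.
Justified trailing P/E = b(1+g)/(r−g) = 0.71×(1+0.0593)/(0.147−0.0593) = 8.5759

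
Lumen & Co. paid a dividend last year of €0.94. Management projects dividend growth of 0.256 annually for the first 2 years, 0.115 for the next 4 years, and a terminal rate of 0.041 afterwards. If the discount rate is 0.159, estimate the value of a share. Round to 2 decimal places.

Three-stage DDM. Project D₁…D_6; terminal Gordon value at t=6 with g = 0.041; discount at r = 0.159.
D_1 = 1.1806
D_2 = 1.4829
D_3 = 1.6534
D_4 = 1.8436
D_5 = 2.0556
D_6 = 2.2920
TV_6 = 2.3859/(0.159−0.041) = 20.2197
P₀ = Σ Dₜ/(1+r)ᵗ + TV_6/(1+r)^6 = 14.4769

€14.48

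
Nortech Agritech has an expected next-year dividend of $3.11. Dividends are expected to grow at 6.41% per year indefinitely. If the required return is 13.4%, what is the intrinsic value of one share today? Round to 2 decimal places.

Gordon growth model: P₀ = D₁/(r − g), with D₁ = 3.11 given directly.
P₀ = 3.1100 / (0.134 − 0.0641) = 3.1100 / 0.0699 = 44.4921

$44.49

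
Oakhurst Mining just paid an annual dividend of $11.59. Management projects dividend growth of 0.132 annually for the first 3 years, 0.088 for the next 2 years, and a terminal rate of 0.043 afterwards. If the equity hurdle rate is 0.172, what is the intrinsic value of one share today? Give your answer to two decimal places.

Three-stage DDM. Project D₁…D_5; terminal Gordon value at t=5 with g = 0.043; discount at r = 0.172.
D_1 = 13.1199
D_2 = 14.8517
D_3 = 16.8121
D_4 = 18.2916
D_5 = 19.9013
TV_5 = 20.7570/(0.172−0.043) = 160.9071
P₀ = Σ Dₜ/(1+r)ᵗ + TV_5/(1+r)^5 = 123.9124

$123.91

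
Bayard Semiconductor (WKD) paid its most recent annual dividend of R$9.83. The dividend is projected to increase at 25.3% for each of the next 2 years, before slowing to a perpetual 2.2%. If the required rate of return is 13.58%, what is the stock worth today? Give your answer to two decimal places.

Two-stage DDM. Project D₁…D_2 at 0.253, terminal growth 0.022, discount at r = 0.1358.
D_1 = 12.3170
D_2 = 15.4332
Terminal value at t=2: TV = D_3/(r−g) = 15.7727/(0.1358−0.022) = 138.6003
P₀ = 12.3170/(1+0.1358)^1 + 15.4332/(1+0.1358)^2 + 138.6003/(1+0.1358)^2 = 130.2463

R$130.25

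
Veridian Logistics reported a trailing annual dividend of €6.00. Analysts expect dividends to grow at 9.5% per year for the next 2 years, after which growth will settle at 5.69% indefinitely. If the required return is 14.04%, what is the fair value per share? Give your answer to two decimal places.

Two-stage DDM. Project D₁…D_2 at 0.095, terminal growth 0.0569, discount at r = 0.1404.
D_1 = 6.5700
D_2 = 7.1942
Terminal value at t=2: TV = D_3/(r−g) = 7.6035/(0.1404−0.0569) = 91.0598
P₀ = 6.5700/(1+0.1404)^1 + 7.1942/(1+0.1404)^2 + 91.0598/(1+0.1404)^2 = 81.3114

€81.31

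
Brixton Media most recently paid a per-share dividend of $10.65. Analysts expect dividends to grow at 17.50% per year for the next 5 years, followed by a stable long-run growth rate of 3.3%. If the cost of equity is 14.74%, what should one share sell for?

Two-stage DDM. Project D₁…D_5 at 0.175, terminal growth 0.033, discount at r = 0.1474.
D_1 = 12.5138
D_2 = 14.7037
D_3 = 17.2768
D_4 = 20.3002
D_5 = 23.8528
Terminal value at t=5: TV = D_6/(r−g) = 24.6399/(0.1474−0.033) = 215.3839
P₀ = 12.5138/(1+0.1474)^1 + 14.7037/(1+0.1474)^2 + 17.2768/(1+0.1474)^3 + 20.3002/(1+0.1474)^4 + 23.8528/(1+0.1474)^5 + 215.3839/(1+0.1474)^5 = 165.5208

$165.52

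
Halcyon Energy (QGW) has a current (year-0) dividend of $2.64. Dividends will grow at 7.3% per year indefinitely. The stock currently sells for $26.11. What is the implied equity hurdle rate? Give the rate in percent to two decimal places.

18.15%

Rearranging the constant-growth DDM: r = D₁/P₀ + g.
D₁ = 2.64 × (1 + 0.073) = 2.8327.
r = 2.8327 / 26.11 + 0.073 = 0.10849 + 0.073 = 0.18149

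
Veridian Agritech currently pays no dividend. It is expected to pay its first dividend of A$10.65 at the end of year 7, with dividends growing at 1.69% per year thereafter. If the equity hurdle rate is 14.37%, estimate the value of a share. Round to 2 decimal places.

A$37.53

Deferred-dividend DDM. At t=6 the remaining stream is a growing perpetuity with first payment D_7 = 10.65.
V_6 = D_7/(r−g) = 10.65/(0.1437−0.0169) = 83.9905
P₀ = V_6/(1+r)^6 = 83.9905/(1+0.1437)^6 = 37.5282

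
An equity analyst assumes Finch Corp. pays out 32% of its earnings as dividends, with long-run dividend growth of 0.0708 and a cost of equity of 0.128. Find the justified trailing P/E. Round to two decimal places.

5.99

Justified trailing P/E = b(1+g)/(r−g) = 0.32×(1+0.0708)/(0.128−0.0708) = 5.9905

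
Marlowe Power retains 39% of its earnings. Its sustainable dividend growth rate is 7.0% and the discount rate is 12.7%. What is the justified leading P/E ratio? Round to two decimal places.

10.70

Payout ratio b = 1 − 0.39 = 0.61.
Justified leading P/E = b/(r−g) = 0.61/(0.127−0.07) = 10.7018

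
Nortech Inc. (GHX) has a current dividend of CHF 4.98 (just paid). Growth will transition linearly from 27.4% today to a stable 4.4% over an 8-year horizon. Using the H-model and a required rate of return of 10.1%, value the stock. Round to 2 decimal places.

CHF 171.59

H-model: P₀ = D₀[(1+g_L) + H(g_S−g_L)]/(r−g_L), with H = 8/2 = 4.
P₀ = 4.98 × [(1+0.044) + 4×(0.274−0.044)] / (0.101−0.044)
   = 4.98 × 1.9640 / 0.057 = 171.5916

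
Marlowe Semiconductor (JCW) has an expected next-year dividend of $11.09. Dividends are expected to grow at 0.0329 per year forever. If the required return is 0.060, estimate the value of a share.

Gordon growth model: P₀ = D₁/(r − g), with D₁ = 11.09 given directly.
P₀ = 11.0900 / (0.06 − 0.0329) = 11.0900 / 0.0271 = 409.2251

$409.23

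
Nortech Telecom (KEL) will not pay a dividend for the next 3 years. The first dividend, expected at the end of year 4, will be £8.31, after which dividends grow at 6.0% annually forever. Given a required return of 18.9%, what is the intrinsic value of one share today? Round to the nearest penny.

£38.32

Deferred-dividend DDM. At t=3 the remaining stream is a growing perpetuity with first payment D_4 = 8.31.
V_3 = D_4/(r−g) = 8.31/(0.189−0.06) = 64.4186
P₀ = V_3/(1+r)^3 = 64.4186/(1+0.189)^3 = 38.3236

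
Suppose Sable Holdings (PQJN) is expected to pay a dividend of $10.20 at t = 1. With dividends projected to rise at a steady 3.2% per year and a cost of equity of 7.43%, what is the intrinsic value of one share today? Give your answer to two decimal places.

$241.13

Gordon growth model: P₀ = D₁/(r − g), with D₁ = 10.20 given directly.
P₀ = 10.2000 / (0.0743 − 0.032) = 10.2000 / 0.0423 = 241.1348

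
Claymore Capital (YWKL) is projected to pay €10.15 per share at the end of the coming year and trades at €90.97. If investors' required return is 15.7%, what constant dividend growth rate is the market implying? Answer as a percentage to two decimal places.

4.54%

From P₀ = D₁/(r − g), the implied growth is g = r − D₁/P₀.
g = 0.157 − 10.15/90.97 = 0.157 − 0.11158 = 0.04542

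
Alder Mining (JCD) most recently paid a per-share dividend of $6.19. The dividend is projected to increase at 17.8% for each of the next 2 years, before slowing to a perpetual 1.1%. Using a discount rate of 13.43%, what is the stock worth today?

Two-stage DDM. Project D₁…D_2 at 0.178, terminal growth 0.011, discount at r = 0.1343.
D_1 = 7.2918
D_2 = 8.5898
Terminal value at t=2: TV = D_3/(r−g) = 8.6843/(0.1343−0.011) = 70.4319
P₀ = 7.2918/(1+0.1343)^1 + 8.5898/(1+0.1343)^2 + 70.4319/(1+0.1343)^2 = 67.8457

$67.85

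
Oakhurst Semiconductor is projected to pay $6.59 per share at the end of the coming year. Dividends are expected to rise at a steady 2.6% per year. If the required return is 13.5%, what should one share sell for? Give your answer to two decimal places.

Gordon growth model: P₀ = D₁/(r − g), with D₁ = 6.59 given directly.
P₀ = 6.5900 / (0.135 − 0.026) = 6.5900 / 0.109 = 60.4587

$60.46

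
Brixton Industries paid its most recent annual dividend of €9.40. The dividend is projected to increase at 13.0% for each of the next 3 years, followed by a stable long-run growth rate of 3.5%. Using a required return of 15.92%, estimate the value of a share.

€99.36

Two-stage DDM. Project D₁…D_3 at 0.13, terminal growth 0.035, discount at r = 0.1592.
D_1 = 10.6220
D_2 = 12.0029
D_3 = 13.5632
Terminal value at t=3: TV = D_4/(r−g) = 14.0379/(0.1592−0.035) = 113.0269
P₀ = 10.6220/(1+0.1592)^1 + 12.0029/(1+0.1592)^2 + 13.5632/(1+0.1592)^3 + 113.0269/(1+0.1592)^3 = 99.3646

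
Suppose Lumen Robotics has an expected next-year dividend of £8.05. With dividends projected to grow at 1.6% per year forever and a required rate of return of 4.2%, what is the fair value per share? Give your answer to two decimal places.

£309.62

Gordon growth model: P₀ = D₁/(r − g), with D₁ = 8.05 given directly.
P₀ = 8.0500 / (0.042 − 0.016) = 8.0500 / 0.026 = 309.6154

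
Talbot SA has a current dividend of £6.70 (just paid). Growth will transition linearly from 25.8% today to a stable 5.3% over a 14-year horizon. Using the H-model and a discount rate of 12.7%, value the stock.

H-model: P₀ = D₀[(1+g_L) + H(g_S−g_L)]/(r−g_L), with H = 14/2 = 7.
P₀ = 6.70 × [(1+0.053) + 7×(0.258−0.053)] / (0.127−0.053)
   = 6.70 × 2.4880 / 0.074 = 225.2649

£225.26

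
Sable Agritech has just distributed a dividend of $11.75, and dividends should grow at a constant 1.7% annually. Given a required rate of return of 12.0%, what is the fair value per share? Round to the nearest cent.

$116.02

Gordon growth model: P₀ = D₁/(r − g). D₁ = 11.75 × (1 + 0.017) = 11.9497.
P₀ = 11.9497 / (0.12 − 0.017) = 11.9497 / 0.103 = 116.0170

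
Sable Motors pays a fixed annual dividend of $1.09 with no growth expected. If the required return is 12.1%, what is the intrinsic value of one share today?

Zero-growth DDM (perpetuity): P₀ = D/r = 1.09 / 0.121 = 9.0083

$9.01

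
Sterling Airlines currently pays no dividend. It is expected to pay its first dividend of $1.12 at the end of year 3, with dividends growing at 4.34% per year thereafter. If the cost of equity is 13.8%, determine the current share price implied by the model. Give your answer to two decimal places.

$9.14

Deferred-dividend DDM. At t=2 the remaining stream is a growing perpetuity with first payment D_3 = 1.12.
V_2 = D_3/(r−g) = 1.12/(0.138−0.0434) = 11.8393
P₀ = V_2/(1+r)^2 = 11.8393/(1+0.138)^2 = 9.1420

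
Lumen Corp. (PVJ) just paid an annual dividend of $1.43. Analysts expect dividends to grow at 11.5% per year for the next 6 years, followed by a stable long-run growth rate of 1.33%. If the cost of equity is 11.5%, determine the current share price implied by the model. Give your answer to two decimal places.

Two-stage DDM. Project D₁…D_6 at 0.115, terminal growth 0.0133, discount at r = 0.115.
D_1 = 1.5944
D_2 = 1.7778
D_3 = 1.9823
D_4 = 2.2102
D_5 = 2.4644
D_6 = 2.7478
Terminal value at t=6: TV = D_7/(r−g) = 2.7843/(0.115−0.0133) = 27.3780
P₀ = 1.5944/(1+0.115)^1 + 1.7778/(1+0.115)^2 + 1.9823/(1+0.115)^3 + 2.2102/(1+0.115)^4 + 2.4644/(1+0.115)^5 + 2.7478/(1+0.115)^6 + 27.3780/(1+0.115)^6 = 22.8280

$22.83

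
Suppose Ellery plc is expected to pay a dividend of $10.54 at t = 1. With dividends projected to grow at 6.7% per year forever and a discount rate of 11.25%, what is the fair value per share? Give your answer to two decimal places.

$231.65

Gordon growth model: P₀ = D₁/(r − g), with D₁ = 10.54 given directly.
P₀ = 10.5400 / (0.1125 − 0.067) = 10.5400 / 0.0455 = 231.6484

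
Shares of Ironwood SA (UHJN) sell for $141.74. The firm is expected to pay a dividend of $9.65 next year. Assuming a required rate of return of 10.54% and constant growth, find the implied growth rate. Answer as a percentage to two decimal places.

3.73%

From P₀ = D₁/(r − g), the implied growth is g = r − D₁/P₀.
g = 0.1054 − 9.65/141.74 = 0.1054 − 0.06808 = 0.03732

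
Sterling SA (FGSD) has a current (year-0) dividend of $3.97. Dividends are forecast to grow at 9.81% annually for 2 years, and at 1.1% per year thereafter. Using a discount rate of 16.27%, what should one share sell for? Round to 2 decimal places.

Two-stage DDM. Project D₁…D_2 at 0.0981, terminal growth 0.011, discount at r = 0.1627.
D_1 = 4.3595
D_2 = 4.7871
Terminal value at t=2: TV = D_3/(r−g) = 4.8398/(0.1627−0.011) = 31.9036
P₀ = 4.3595/(1+0.1627)^1 + 4.7871/(1+0.1627)^2 + 31.9036/(1+0.1627)^2 = 30.8901

$30.89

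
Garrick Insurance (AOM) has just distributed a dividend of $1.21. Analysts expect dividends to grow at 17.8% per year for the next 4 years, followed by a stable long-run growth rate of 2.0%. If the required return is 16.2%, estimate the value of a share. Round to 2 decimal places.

Two-stage DDM. Project D₁…D_4 at 0.178, terminal growth 0.02, discount at r = 0.162.
D_1 = 1.4254
D_2 = 1.6791
D_3 = 1.9780
D_4 = 2.3301
Terminal value at t=4: TV = D_5/(r−g) = 2.3767/(0.162−0.02) = 16.7370
P₀ = 1.4254/(1+0.162)^1 + 1.6791/(1+0.162)^2 + 1.9780/(1+0.162)^3 + 2.3301/(1+0.162)^4 + 16.7370/(1+0.162)^4 = 14.1892

$14.19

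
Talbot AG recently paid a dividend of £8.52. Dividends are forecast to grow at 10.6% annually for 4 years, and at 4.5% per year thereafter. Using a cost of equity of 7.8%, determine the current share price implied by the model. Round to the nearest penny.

Two-stage DDM. Project D₁…D_4 at 0.106, terminal growth 0.045, discount at r = 0.078.
D_1 = 9.4231
D_2 = 10.4220
D_3 = 11.5267
D_4 = 12.7485
Terminal value at t=4: TV = D_5/(r−g) = 13.3222/(0.078−0.045) = 403.7034
P₀ = 9.4231/(1+0.078)^1 + 10.4220/(1+0.078)^2 + 11.5267/(1+0.078)^3 + 12.7485/(1+0.078)^4 + 403.7034/(1+0.078)^4 = 335.2935

£335.29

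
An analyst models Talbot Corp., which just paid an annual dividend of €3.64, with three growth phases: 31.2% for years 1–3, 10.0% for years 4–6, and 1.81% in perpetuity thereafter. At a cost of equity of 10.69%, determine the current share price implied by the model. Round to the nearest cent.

Three-stage DDM. Project D₁…D_6; terminal Gordon value at t=6 with g = 0.0181; discount at r = 0.1069.
D_1 = 4.7757
D_2 = 6.2657
D_3 = 8.2206
D_4 = 9.0426
D_5 = 9.9469
D_6 = 10.9416
TV_6 = 11.1396/(0.1069−0.0181) = 125.4465
P₀ = Σ Dₜ/(1+r)ᵗ + TV_6/(1+r)^6 = 101.6522

€101.65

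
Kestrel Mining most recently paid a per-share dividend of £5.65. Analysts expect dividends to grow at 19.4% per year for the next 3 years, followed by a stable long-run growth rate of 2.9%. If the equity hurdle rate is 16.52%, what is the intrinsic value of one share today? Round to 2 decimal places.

£63.73

Two-stage DDM. Project D₁…D_3 at 0.194, terminal growth 0.029, discount at r = 0.1652.
D_1 = 6.7461
D_2 = 8.0548
D_3 = 9.6175
Terminal value at t=3: TV = D_4/(r−g) = 9.8964/(0.1652−0.029) = 72.6607
P₀ = 6.7461/(1+0.1652)^1 + 8.0548/(1+0.1652)^2 + 9.6175/(1+0.1652)^3 + 72.6607/(1+0.1652)^3 = 63.7320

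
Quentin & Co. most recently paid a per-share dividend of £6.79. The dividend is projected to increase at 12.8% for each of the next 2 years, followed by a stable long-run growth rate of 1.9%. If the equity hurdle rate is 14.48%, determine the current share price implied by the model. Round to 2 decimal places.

£66.68

Two-stage DDM. Project D₁…D_2 at 0.128, terminal growth 0.019, discount at r = 0.1448.
D_1 = 7.6591
D_2 = 8.6395
Terminal value at t=2: TV = D_3/(r−g) = 8.8036/(0.1448−0.019) = 69.9812
P₀ = 7.6591/(1+0.1448)^1 + 8.6395/(1+0.1448)^2 + 69.9812/(1+0.1448)^2 = 66.6802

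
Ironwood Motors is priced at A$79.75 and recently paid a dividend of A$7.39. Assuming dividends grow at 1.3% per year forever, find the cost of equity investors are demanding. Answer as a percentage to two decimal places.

Rearranging the constant-growth DDM: r = D₁/P₀ + g.
D₁ = 7.39 × (1 + 0.013) = 7.4861.
r = 7.4861 / 79.75 + 0.013 = 0.09387 + 0.013 = 0.10687

10.69%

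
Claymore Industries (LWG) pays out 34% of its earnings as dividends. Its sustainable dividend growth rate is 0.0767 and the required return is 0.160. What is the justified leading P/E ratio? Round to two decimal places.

Justified leading P/E = b/(r−g) = 0.34/(0.16−0.0767) = 4.0816

4.08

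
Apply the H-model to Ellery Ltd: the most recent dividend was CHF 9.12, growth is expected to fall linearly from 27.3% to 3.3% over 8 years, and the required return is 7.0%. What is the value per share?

H-model: P₀ = D₀[(1+g_L) + H(g_S−g_L)]/(r−g_L), with H = 8/2 = 4.
P₀ = 9.12 × [(1+0.033) + 4×(0.273−0.033)] / (0.07−0.033)
   = 9.12 × 1.9930 / 0.037 = 491.2476

CHF 491.25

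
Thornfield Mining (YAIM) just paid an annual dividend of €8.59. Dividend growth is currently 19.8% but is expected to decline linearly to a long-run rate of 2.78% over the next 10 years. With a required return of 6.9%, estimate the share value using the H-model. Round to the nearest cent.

H-model: P₀ = D₀[(1+g_L) + H(g_S−g_L)]/(r−g_L), with H = 10/2 = 5.
P₀ = 8.59 × [(1+0.0278) + 5×(0.198−0.0278)] / (0.069−0.0278)
   = 8.59 × 1.8788 / 0.0412 = 391.7207

€391.72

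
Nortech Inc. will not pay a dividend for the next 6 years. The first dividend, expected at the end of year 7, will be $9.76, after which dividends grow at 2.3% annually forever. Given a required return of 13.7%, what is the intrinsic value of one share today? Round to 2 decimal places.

$39.63

Deferred-dividend DDM. At t=6 the remaining stream is a growing perpetuity with first payment D_7 = 9.76.
V_6 = D_7/(r−g) = 9.76/(0.137−0.023) = 85.6140
P₀ = V_6/(1+r)^6 = 85.6140/(1+0.137)^6 = 39.6262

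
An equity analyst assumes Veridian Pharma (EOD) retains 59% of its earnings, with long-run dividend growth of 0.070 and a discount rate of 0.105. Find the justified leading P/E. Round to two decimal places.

Payout ratio b = 1 − 0.59 = 0.41.
Justified leading P/E = b/(r−g) = 0.41/(0.105−0.07) = 11.7143

11.71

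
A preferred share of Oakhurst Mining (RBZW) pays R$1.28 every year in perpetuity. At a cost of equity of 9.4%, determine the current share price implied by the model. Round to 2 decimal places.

R$13.62

Zero-growth DDM (perpetuity): P₀ = D/r = 1.28 / 0.094 = 13.6170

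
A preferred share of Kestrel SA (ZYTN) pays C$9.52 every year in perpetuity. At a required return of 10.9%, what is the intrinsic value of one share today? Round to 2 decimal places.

C$87.34

Zero-growth DDM (perpetuity): P₀ = D/r = 9.52 / 0.109 = 87.3394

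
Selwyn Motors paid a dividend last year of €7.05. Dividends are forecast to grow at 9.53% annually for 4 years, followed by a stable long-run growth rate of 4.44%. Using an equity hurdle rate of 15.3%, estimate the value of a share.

Two-stage DDM. Project D₁…D_4 at 0.0953, terminal growth 0.0444, discount at r = 0.153.
D_1 = 7.7219
D_2 = 8.4578
D_3 = 9.2638
D_4 = 10.1466
Terminal value at t=4: TV = D_5/(r−g) = 10.5971/(0.153−0.0444) = 97.5795
P₀ = 7.7219/(1+0.153)^1 + 8.4578/(1+0.153)^2 + 9.2638/(1+0.153)^3 + 10.1466/(1+0.153)^4 + 97.5795/(1+0.153)^4 = 80.0571

€80.06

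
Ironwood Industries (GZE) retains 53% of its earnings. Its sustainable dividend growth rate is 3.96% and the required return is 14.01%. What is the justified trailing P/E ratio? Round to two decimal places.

4.86

Payout ratio b = 1 − 0.53 = 0.47.
Justified trailing P/E = b(1+g)/(r−g) = 0.47×(1+0.0396)/(0.1401−0.0396) = 4.8618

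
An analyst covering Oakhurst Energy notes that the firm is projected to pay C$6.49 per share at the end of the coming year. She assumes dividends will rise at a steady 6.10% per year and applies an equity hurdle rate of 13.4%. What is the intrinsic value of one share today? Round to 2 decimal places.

C$88.90

Gordon growth model: P₀ = D₁/(r − g), with D₁ = 6.49 given directly.
P₀ = 6.4900 / (0.134 − 0.061) = 6.4900 / 0.073 = 88.9041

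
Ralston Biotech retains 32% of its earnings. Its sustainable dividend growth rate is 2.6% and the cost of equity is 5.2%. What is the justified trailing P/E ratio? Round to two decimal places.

Payout ratio b = 1 − 0.32 = 0.68.
Justified trailing P/E = b(1+g)/(r−g) = 0.68×(1+0.026)/(0.052−0.026) = 26.8338

26.83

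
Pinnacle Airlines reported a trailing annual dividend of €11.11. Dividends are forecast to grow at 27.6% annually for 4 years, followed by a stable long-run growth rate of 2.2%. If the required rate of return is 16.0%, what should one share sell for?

Two-stage DDM. Project D₁…D_4 at 0.276, terminal growth 0.022, discount at r = 0.16.
D_1 = 14.1764
D_2 = 18.0890
D_3 = 23.0816
D_4 = 29.4521
Terminal value at t=4: TV = D_5/(r−g) = 30.1001/(0.16−0.022) = 218.1165
P₀ = 14.1764/(1+0.16)^1 + 18.0890/(1+0.16)^2 + 23.0816/(1+0.16)^3 + 29.4521/(1+0.16)^4 + 218.1165/(1+0.16)^4 = 177.1815

€177.18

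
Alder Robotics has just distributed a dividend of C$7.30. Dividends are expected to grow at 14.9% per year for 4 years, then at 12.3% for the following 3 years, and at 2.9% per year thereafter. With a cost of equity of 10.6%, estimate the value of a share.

Three-stage DDM. Project D₁…D_7; terminal Gordon value at t=7 with g = 0.029; discount at r = 0.106.
D_1 = 8.3877
D_2 = 9.6375
D_3 = 11.0734
D_4 = 12.7234
D_5 = 14.2884
D_6 = 16.0458
D_7 = 18.0195
TV_7 = 18.5420/(0.106−0.029) = 240.8058
P₀ = Σ Dₜ/(1+r)ᵗ + TV_7/(1+r)^7 = 177.4071

C$177.41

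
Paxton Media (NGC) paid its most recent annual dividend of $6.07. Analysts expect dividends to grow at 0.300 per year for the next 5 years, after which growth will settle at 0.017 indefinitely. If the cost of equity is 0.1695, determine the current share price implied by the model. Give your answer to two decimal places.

Two-stage DDM. Project D₁…D_5 at 0.3, terminal growth 0.017, discount at r = 0.1695.
D_1 = 7.8910
D_2 = 10.2583
D_3 = 13.3358
D_4 = 17.3365
D_5 = 22.5375
Terminal value at t=5: TV = D_6/(r−g) = 22.9206/(0.1695−0.017) = 150.2992
P₀ = 7.8910/(1+0.1695)^1 + 10.2583/(1+0.1695)^2 + 13.3358/(1+0.1695)^3 + 17.3365/(1+0.1695)^4 + 22.5375/(1+0.1695)^5 + 150.2992/(1+0.1695)^5 = 110.8536

$110.85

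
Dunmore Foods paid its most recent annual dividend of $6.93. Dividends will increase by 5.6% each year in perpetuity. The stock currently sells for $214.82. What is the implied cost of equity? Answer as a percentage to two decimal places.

9.01%

Rearranging the constant-growth DDM: r = D₁/P₀ + g.
D₁ = 6.93 × (1 + 0.056) = 7.3181.
r = 7.3181 / 214.82 + 0.056 = 0.03407 + 0.056 = 0.09007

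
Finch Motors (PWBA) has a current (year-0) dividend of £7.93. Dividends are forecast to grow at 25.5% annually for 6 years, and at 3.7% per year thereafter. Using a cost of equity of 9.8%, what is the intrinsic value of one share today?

£378.54

Two-stage DDM. Project D₁…D_6 at 0.255, terminal growth 0.037, discount at r = 0.098.
D_1 = 9.9521
D_2 = 12.4899
D_3 = 15.6749
D_4 = 19.6720
D_5 = 24.6883
D_6 = 30.9839
Terminal value at t=6: TV = D_7/(r−g) = 32.1303/(0.098−0.037) = 526.7256
P₀ = 9.9521/(1+0.098)^1 + 12.4899/(1+0.098)^2 + 15.6749/(1+0.098)^3 + 19.6720/(1+0.098)^4 + 24.6883/(1+0.098)^5 + 30.9839/(1+0.098)^6 + 526.7256/(1+0.098)^6 = 378.5378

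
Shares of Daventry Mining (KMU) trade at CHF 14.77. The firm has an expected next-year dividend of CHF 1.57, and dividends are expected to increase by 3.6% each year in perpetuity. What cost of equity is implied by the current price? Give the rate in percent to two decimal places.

Rearranging the constant-growth DDM: r = D₁/P₀ + g.
r = 1.5700 / 14.77 + 0.036 = 0.10630 + 0.036 = 0.14230

14.23%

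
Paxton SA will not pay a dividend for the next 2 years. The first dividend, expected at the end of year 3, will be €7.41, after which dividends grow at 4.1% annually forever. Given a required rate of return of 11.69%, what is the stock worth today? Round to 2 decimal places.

€78.26

Deferred-dividend DDM. At t=2 the remaining stream is a growing perpetuity with first payment D_3 = 7.41.
V_2 = D_3/(r−g) = 7.41/(0.1169−0.041) = 97.6285
P₀ = V_2/(1+r)^2 = 97.6285/(1+0.1169)^2 = 78.2614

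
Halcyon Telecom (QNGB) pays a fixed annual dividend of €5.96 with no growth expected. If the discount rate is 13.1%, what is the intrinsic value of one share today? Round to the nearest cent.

Zero-growth DDM (perpetuity): P₀ = D/r = 5.96 / 0.131 = 45.4962

€45.50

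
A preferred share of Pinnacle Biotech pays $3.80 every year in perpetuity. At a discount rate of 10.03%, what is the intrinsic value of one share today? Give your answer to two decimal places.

Zero-growth DDM (perpetuity): P₀ = D/r = 3.80 / 0.1003 = 37.8863

$37.89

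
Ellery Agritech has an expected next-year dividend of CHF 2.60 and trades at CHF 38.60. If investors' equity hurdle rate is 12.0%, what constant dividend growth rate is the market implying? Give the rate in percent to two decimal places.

From P₀ = D₁/(r − g), the implied growth is g = r − D₁/P₀.
g = 0.12 − 2.60/38.60 = 0.12 − 0.06736 = 0.05264

5.26%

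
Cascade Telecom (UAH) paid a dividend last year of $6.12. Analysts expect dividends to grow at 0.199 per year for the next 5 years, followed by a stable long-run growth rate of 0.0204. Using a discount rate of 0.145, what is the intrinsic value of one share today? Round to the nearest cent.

Two-stage DDM. Project D₁…D_5 at 0.199, terminal growth 0.0204, discount at r = 0.145.
D_1 = 7.3379
D_2 = 8.7981
D_3 = 10.5489
D_4 = 12.6482
D_5 = 15.1652
Terminal value at t=5: TV = D_6/(r−g) = 15.4745/(0.145−0.0204) = 124.1938
P₀ = 7.3379/(1+0.145)^1 + 8.7981/(1+0.145)^2 + 10.5489/(1+0.145)^3 + 12.6482/(1+0.145)^4 + 15.1652/(1+0.145)^5 + 124.1938/(1+0.145)^5 = 98.3177

$98.32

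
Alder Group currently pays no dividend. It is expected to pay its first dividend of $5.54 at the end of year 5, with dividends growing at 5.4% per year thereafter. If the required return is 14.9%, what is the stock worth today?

$33.46

Deferred-dividend DDM. At t=4 the remaining stream is a growing perpetuity with first payment D_5 = 5.54.
V_4 = D_5/(r−g) = 5.54/(0.149−0.054) = 58.3158
P₀ = V_4/(1+r)^4 = 58.3158/(1+0.149)^4 = 33.4585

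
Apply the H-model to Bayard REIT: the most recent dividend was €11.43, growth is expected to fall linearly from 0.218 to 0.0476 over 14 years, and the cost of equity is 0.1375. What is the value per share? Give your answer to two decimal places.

H-model: P₀ = D₀[(1+g_L) + H(g_S−g_L)]/(r−g_L), with H = 14/2 = 7.
P₀ = 11.43 × [(1+0.0476) + 7×(0.218−0.0476)] / (0.1375−0.0476)
   = 11.43 × 2.2404 / 0.0899 = 284.8473

€284.85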